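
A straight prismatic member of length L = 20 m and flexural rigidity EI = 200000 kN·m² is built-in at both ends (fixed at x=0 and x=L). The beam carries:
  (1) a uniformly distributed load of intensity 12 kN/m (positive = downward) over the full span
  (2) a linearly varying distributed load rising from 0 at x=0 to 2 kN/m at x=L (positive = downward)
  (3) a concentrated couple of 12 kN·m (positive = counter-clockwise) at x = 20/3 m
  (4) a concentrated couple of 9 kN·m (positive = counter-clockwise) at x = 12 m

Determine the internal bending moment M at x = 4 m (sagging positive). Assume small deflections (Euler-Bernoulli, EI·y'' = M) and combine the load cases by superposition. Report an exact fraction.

M(4) = -6308/375 kN·m

Load 1 — uniform load w=12 kN/m over full span:
  M_1 = wLx/2 - wL²/12 - wx²/2 = 12·20·4/2 - 12·20²/12 - 12·4²/2 = -16 kN·m
Load 2 — triangular load w₀=2 kN/m (0→w₀ over full span):
  M_2 = 3w₀Lx/20 - w₀L²/30 - w₀x³/(6L) = 3·2·20·4/20 - 2·20²/30 - 2·4³/(6·20) = -56/15 kN·m
Load 3 — applied couple M₀=12 kN·m at a=20/3 m (b=L-a=40/3):
  M_3 = R_Ax - M_A  [x≤a] with R_A=4/5, M_A=0 = (4/5)·4 - 0 = 16/5 kN·m
Load 4 — applied couple M₀=9 kN·m at a=12 m (b=L-a=8):
  M_4 = R_Ax - M_A  [x≤a] with R_A=81/125, M_A=72/25 = (81/125)·4 - (72/25) = -36/125 kN·m
Superposition: M = Σ M_i = -6308/375 kN·m ≈ -16.821333 kN·m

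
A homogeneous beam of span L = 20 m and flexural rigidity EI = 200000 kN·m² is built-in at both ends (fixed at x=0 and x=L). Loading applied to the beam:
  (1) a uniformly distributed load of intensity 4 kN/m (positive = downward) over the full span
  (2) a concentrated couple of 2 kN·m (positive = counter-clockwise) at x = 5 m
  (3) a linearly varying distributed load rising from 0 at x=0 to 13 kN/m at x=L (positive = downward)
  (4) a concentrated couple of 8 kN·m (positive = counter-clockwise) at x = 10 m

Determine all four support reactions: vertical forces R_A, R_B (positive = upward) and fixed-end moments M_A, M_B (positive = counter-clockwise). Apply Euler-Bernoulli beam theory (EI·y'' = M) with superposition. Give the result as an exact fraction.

Load 1 — uniform load w=4 kN/m over full span:
  R_A = wL/2 = 4·20/2 = 40 kN
  M_A = wL²/12 = 4·20²/12 = 400/3 kN·m
  R_B = wL/2 = 4·20/2 = 40 kN
  M_B = -wL²/12 = -4·20²/12 = -400/3 kN·m
Load 2 — applied couple M₀=2 kN·m at a=5 m (b=L-a=15):
  R_A = 6M₀ab/L³ = 6·2·5·15/20³ = 9/80 kN
  M_A = M₀b(2a-b)/L² = 2·15·(2·5-15)/20² = -3/8 kN·m
  R_B = -6M₀ab/L³ = -6·2·5·15/20³ = -9/80 kN
  M_B = M₀a(2b-a)/L² = 2·5·(2·15-5)/20² = 5/8 kN·m
Load 3 — triangular load w₀=13 kN/m (0→w₀ over full span):
  R_A = 3w₀L/20 = 3·13·20/20 = 39 kN
  M_A = w₀L²/30 = 13·20²/30 = 520/3 kN·m
  R_B = 7w₀L/20 = 7·13·20/20 = 91 kN
  M_B = -w₀L²/20 = -13·20²/20 = -260 kN·m
Load 4 — applied couple M₀=8 kN·m at a=10 m (b=L-a=10):
  R_A = 6M₀ab/L³ = 6·8·10·10/20³ = 3/5 kN
  M_A = M₀b(2a-b)/L² = 8·10·(2·10-10)/20² = 2 kN·m
  R_B = -6M₀ab/L³ = -6·8·10·10/20³ = -3/5 kN
  M_B = M₀a(2b-a)/L² = 8·10·(2·10-10)/20² = 2 kN·m
Superposition: R_A = 6377/80 kN, M_A = 7399/24 kN·m, R_B = 10423/80 kN, M_B = -9377/24 kN·m

R_A = 6377/80 kN, M_A = 7399/24 kN·m, R_B = 10423/80 kN, M_B = -9377/24 kN·m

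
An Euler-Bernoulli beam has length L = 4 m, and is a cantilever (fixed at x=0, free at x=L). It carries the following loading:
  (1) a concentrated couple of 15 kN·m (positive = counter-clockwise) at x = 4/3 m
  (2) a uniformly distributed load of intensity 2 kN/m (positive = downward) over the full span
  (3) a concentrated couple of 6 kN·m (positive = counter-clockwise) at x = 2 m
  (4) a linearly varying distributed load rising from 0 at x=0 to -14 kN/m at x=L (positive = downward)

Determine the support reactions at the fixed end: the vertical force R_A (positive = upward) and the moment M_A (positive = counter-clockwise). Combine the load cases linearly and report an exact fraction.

Load 1 — applied couple M₀=15 kN·m at a=4/3 m (b=L-a=8/3):
  R_A = 0 kN
  M_A = -M₀ = -15 kN·m
Load 2 — uniform load w=2 kN/m over full span:
  R_A = wL = 2·4 = 8 kN
  M_A = wL²/2 = 2·4²/2 = 16 kN·m
Load 3 — applied couple M₀=6 kN·m at a=2 m (b=L-a=2):
  R_A = 0 kN
  M_A = -M₀ = -6 kN·m
Load 4 — triangular load w₀=-14 kN/m (0→w₀ over full span):
  R_A = w₀L/2 = (-14)·4/2 = -28 kN
  M_A = w₀L²/3 = (-14)·4²/3 = -224/3 kN·m
Superposition: R_A = -20 kN, M_A = -239/3 kN·m

R_A = -20 kN, M_A = -239/3 kN·m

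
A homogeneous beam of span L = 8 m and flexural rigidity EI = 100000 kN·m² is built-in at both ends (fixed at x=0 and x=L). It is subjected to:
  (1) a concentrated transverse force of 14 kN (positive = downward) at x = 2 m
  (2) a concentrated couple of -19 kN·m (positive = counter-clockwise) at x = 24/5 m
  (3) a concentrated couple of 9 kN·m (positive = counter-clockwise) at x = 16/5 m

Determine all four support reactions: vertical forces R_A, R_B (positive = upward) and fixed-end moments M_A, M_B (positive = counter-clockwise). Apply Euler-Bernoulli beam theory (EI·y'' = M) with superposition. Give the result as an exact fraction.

R_A = 801/80 kN, M_A = 43/4 kN·m, R_B = 319/80 kN, M_B = -93/20 kN·m

Load 1 — point force P=14 kN at a=2 m (b=L-a=6):
  R_A = Pb²(3a+b)/L³ = 14·6²·(3·2+6)/8³ = 189/16 kN
  M_A = Pab²/L² = 14·2·6²/8² = 63/4 kN·m
  R_B = Pa²(a+3b)/L³ = 14·2²·(2+3·6)/8³ = 35/16 kN
  M_B = -Pa²b/L² = -14·2²·6/8² = -21/4 kN·m
Load 2 — applied couple M₀=-19 kN·m at a=24/5 m (b=L-a=16/5):
  R_A = 6M₀ab/L³ = 6·(-19)·(24/5)·(16/5)/8³ = -171/50 kN
  M_A = M₀b(2a-b)/L² = (-19)·(16/5)·(2·(24/5)-(16/5))/8² = -152/25 kN·m
  R_B = -6M₀ab/L³ = -6·(-19)·(24/5)·(16/5)/8³ = 171/50 kN
  M_B = M₀a(2b-a)/L² = (-19)·(24/5)·(2·(16/5)-(24/5))/8² = -57/25 kN·m
Load 3 — applied couple M₀=9 kN·m at a=16/5 m (b=L-a=24/5):
  R_A = 6M₀ab/L³ = 6·9·(16/5)·(24/5)/8³ = 81/50 kN
  M_A = M₀b(2a-b)/L² = 9·(24/5)·(2·(16/5)-(24/5))/8² = 27/25 kN·m
  R_B = -6M₀ab/L³ = -6·9·(16/5)·(24/5)/8³ = -81/50 kN
  M_B = M₀a(2b-a)/L² = 9·(16/5)·(2·(24/5)-(16/5))/8² = 72/25 kN·m
Superposition: R_A = 801/80 kN, M_A = 43/4 kN·m, R_B = 319/80 kN, M_B = -93/20 kN·m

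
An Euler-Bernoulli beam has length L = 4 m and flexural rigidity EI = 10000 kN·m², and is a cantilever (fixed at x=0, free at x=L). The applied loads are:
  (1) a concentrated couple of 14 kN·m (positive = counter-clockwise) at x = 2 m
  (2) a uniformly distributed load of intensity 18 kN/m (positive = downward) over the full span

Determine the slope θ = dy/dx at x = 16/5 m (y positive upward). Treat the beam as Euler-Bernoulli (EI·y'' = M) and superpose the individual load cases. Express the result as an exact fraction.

Load 1 — applied couple M₀=14 kN·m at a=2 m (b=L-a=2):
  θ_1 = M₀a/EI  [x>a] = 14·2/10000 = 7/2500 rad
Load 2 — uniform load w=18 kN/m over full span:
  θ_2 = -wx(x²-3Lx+3L²)/(6EI) = -18·(16/5)·((16/5)²-3·4·(16/5)+3·4²)/(6·10000) = -1488/78125 rad
Superposition: θ = Σ θ_i = -5077/312500 rad ≈ -0.016246 rad

θ(16/5) = -5077/312500 rad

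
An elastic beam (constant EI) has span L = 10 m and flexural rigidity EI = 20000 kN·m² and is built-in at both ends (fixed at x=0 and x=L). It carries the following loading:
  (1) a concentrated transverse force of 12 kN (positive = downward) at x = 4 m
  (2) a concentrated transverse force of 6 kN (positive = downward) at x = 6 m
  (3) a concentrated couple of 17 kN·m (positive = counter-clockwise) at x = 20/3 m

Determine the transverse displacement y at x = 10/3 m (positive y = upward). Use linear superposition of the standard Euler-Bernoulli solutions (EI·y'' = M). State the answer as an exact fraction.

Load 1 — point force P=12 kN at a=4 m (b=L-a=6):
  y_1 = -Pb²x²(3aL-(3a+b)x)/(6L³EI)  [x≤a] = -12·6²·(10/3)²·(3·4·10-(3·4+6)·(10/3))/(6·10³·20000) = -3/1250 m
Load 2 — point force P=6 kN at a=6 m (b=L-a=4):
  y_2 = -Pb²x²(3aL-(3a+b)x)/(6L³EI)  [x≤a] = -6·4²·(10/3)²·(3·6·10-(3·6+4)·(10/3))/(6·10³·20000) = -16/16875 m
Load 3 — applied couple M₀=17 kN·m at a=20/3 m (b=L-a=10/3):
  y_3 = (R_Ax³/6 - M_Ax²/2)/EI  [x≤a] with R_A=34/15, M_A=17/3 = ((34/15)·(10/3)³/6 - (17/3)·(10/3)²/2)/20000 = -17/19440 m
Superposition: y = Σ y_i = -10261/2430000 m ≈ -0.004223 m

y(10/3) = -10261/2430000 m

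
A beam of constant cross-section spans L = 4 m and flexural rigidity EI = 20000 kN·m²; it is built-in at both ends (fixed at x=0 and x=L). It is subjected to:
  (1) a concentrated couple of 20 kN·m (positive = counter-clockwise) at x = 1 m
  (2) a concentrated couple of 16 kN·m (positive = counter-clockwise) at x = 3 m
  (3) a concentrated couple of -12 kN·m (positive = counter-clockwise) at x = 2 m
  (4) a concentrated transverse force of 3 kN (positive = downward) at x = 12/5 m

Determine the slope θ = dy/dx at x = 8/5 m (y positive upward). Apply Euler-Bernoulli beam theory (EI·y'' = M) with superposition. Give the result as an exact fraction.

θ(8/5) = -3893/31250000 rad

Load 1 — applied couple M₀=20 kN·m at a=1 m (b=L-a=3):
  θ_1 = (R_Ax²/2 - M_Ax - M₀(x-a))/EI  [x>a] with R_A=45/8, M_A=-15/4 = ((45/8)·(8/5)²/2 - (-15/4)·(8/5) - 20·((8/5)-1))/20000 = 3/50000 rad
Load 2 — applied couple M₀=16 kN·m at a=3 m (b=L-a=1):
  θ_2 = (R_Ax²/2 - M_Ax)/EI  [x≤a] with R_A=9/2, M_A=5 = ((9/2)·(8/5)²/2 - 5·(8/5))/20000 = -7/62500 rad
Load 3 — applied couple M₀=-12 kN·m at a=2 m (b=L-a=2):
  θ_3 = (R_Ax²/2 - M_Ax)/EI  [x≤a] with R_A=-9/2, M_A=-3 = ((-9/2)·(8/5)²/2 - (-3)·(8/5))/20000 = -3/62500 rad
Load 4 — point force P=3 kN at a=12/5 m (b=L-a=8/5):
  θ_4 = -Pb²x(2aL-(3a+b)x)/(2L³EI)  [x≤a] = -3·(8/5)²·(8/5)·(2·(12/5)·4-(3·(12/5)+(8/5))·(8/5))/(2·4³·20000) = -48/1953125 rad
Superposition: θ = Σ θ_i = -3893/31250000 rad ≈ -0.000125 rad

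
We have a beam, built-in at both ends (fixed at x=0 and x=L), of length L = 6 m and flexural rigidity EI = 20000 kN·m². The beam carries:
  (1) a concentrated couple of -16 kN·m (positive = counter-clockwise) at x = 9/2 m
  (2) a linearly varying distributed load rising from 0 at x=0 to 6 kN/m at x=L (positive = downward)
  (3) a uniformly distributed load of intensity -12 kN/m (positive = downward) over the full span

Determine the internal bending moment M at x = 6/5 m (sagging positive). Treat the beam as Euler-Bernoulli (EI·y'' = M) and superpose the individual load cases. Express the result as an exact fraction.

M(6/5) = 229/125 kN·m

Load 1 — applied couple M₀=-16 kN·m at a=9/2 m (b=L-a=3/2):
  M_1 = R_Ax - M_A  [x≤a] with R_A=-3, M_A=-5 = (-3)·(6/5) - (-5) = 7/5 kN·m
Load 2 — triangular load w₀=6 kN/m (0→w₀ over full span):
  M_2 = 3w₀Lx/20 - w₀L²/30 - w₀x³/(6L) = 3·6·6·(6/5)/20 - 6·6²/30 - 6·(6/5)³/(6·6) = -126/125 kN·m
Load 3 — uniform load w=-12 kN/m over full span:
  M_3 = wLx/2 - wL²/12 - wx²/2 = (-12)·6·(6/5)/2 - (-12)·6²/12 - (-12)·(6/5)²/2 = 36/25 kN·m
Superposition: M = Σ M_i = 229/125 kN·m ≈ 1.832000 kN·m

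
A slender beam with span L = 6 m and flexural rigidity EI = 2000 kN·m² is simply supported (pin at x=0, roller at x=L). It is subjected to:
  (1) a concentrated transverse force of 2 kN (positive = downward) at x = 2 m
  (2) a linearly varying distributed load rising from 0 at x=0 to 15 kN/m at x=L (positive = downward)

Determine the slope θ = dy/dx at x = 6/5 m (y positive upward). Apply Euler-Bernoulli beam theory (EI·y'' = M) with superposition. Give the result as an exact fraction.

Load 1 — point force P=2 kN at a=2 m (b=L-a=4):
  θ_1 = -Pb(L²-b²-3x²)/(6LEI)  [x≤a] = -2·4·(6²-4²-3·(6/5)²)/(6·6·2000) = -49/28125 rad
Load 2 — triangular load w₀=15 kN/m (0→w₀ over full span):
  θ_2 = -w₀(7L⁴-30L²x²+15x⁴)/(360LEI) = -15·(7·6⁴-30·6²·(6/5)²+15·(6/5)⁴)/(360·6·2000) = -819/31250 rad
Superposition: θ = Σ θ_i = -7861/281250 rad ≈ -0.027950 rad

θ(6/5) = -7861/281250 rad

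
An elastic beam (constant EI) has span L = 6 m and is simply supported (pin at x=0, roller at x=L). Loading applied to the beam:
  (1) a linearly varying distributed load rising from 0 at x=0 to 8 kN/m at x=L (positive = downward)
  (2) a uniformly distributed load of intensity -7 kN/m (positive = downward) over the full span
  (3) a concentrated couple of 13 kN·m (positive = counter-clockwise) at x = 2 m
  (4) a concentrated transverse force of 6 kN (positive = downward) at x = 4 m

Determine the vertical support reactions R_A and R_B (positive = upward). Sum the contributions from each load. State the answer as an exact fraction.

R_A = -53/6 kN, R_B = -19/6 kN

Load 1 — triangular load w₀=8 kN/m (0→w₀ over full span):
  R_A = w₀L/6 = 8·6/6 = 8 kN
  R_B = w₀L/3 = 8·6/3 = 16 kN
Load 2 — uniform load w=-7 kN/m over full span:
  R_A = wL/2 = (-7)·6/2 = -21 kN
  R_B = wL/2 = (-7)·6/2 = -21 kN
Load 3 — applied couple M₀=13 kN·m at a=2 m (b=L-a=4):
  R_A = M₀/L = 13/6 kN
  R_B = -M₀/L = -13/6 kN
Load 4 — point force P=6 kN at a=4 m (b=L-a=2):
  R_A = Pb/L = 6·2/6 = 2 kN
  R_B = Pa/L = 6·4/6 = 4 kN
Superposition: R_A = -53/6 kN, R_B = -19/6 kN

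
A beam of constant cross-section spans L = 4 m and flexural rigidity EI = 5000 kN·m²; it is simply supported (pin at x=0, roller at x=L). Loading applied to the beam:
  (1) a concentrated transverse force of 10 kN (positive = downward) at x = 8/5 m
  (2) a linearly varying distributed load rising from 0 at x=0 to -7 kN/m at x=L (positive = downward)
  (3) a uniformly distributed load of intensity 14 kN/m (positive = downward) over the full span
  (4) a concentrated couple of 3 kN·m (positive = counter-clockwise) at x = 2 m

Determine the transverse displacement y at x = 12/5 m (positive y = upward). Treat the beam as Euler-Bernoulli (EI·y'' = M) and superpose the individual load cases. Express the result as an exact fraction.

y(12/5) = -520817/58593750 m

Load 1 — point force P=10 kN at a=8/5 m (b=L-a=12/5):
  y_1 = -Pa(L-x)(2Lx-a²-x²)/(6LEI)  [x>a] = -10·(8/5)·(4-(12/5))·(2·4·(12/5)-(8/5)²-(12/5)²)/(6·4·5000) = -544/234375 m
Load 2 — triangular load w₀=-7 kN/m (0→w₀ over full span):
  y_2 = -w₀x(7L⁴-10L²x²+3x⁴)/(360LEI) = -(-7)·(12/5)·(7·4⁴-10·4²·(12/5)²+3·(12/5)⁴)/(360·4·5000) = 66304/29296875 m
Load 3 — uniform load w=14 kN/m over full span:
  y_3 = -wx(L³-2Lx²+x³)/(24EI) = -14·(12/5)·(4³-2·4·(12/5)²+(12/5)³)/(24·5000) = -3472/390625 m
Load 4 — applied couple M₀=3 kN·m at a=2 m (b=L-a=2):
  y_4 = (M₀x³/(6L)-M₀(x-a)²/2+C₁x)/EI  [x>a] with C₁=M₀(3b²-L²)/(6L)=-1/2 = (3·(12/5)³/(6·4)-3·((12/5)-2)²/2+(-1/2)·(12/5))/5000 = 9/156250 m
Superposition: y = Σ y_i = -520817/58593750 m ≈ -0.008889 m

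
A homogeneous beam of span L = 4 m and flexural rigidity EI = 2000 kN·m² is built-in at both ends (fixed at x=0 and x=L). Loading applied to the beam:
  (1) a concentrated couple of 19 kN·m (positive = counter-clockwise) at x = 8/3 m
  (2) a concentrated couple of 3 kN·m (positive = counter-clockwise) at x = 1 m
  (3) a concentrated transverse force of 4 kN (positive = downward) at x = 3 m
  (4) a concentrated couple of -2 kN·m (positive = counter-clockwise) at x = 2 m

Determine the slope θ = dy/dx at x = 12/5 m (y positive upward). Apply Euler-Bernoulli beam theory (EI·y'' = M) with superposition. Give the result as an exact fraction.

θ(12/5) = 123/100000 rad

Load 1 — applied couple M₀=19 kN·m at a=8/3 m (b=L-a=4/3):
  θ_1 = (R_Ax²/2 - M_Ax)/EI  [x≤a] with R_A=19/3, M_A=19/3 = ((19/3)·(12/5)²/2 - (19/3)·(12/5))/2000 = 19/12500 rad
Load 2 — applied couple M₀=3 kN·m at a=1 m (b=L-a=3):
  θ_2 = (R_Ax²/2 - M_Ax - M₀(x-a))/EI  [x>a] with R_A=27/32, M_A=-9/16 = ((27/32)·(12/5)²/2 - (-9/16)·(12/5) - 3·((12/5)-1))/2000 = -21/100000 rad
Load 3 — point force P=4 kN at a=3 m (b=L-a=1):
  θ_3 = -Pb²x(2aL-(3a+b)x)/(2L³EI)  [x≤a] = -4·1²·(12/5)·(2·3·4-(3·3+1)·(12/5))/(2·4³·2000) = 0 rad
Load 4 — applied couple M₀=-2 kN·m at a=2 m (b=L-a=2):
  θ_4 = (R_Ax²/2 - M_Ax - M₀(x-a))/EI  [x>a] with R_A=-3/4, M_A=-1/2 = ((-3/4)·(12/5)²/2 - (-1/2)·(12/5) - (-2)·((12/5)-2))/2000 = -1/12500 rad
Superposition: θ = Σ θ_i = 123/100000 rad ≈ 0.001230 rad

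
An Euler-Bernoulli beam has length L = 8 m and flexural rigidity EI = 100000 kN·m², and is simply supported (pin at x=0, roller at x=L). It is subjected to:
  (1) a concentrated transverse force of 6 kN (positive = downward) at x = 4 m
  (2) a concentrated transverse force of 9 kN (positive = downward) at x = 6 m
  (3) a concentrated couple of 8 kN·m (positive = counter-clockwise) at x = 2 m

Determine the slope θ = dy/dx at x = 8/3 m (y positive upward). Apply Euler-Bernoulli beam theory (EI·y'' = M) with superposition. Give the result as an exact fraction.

Load 1 — point force P=6 kN at a=4 m (b=L-a=4):
  θ_1 = -Pb(L²-b²-3x²)/(6LEI)  [x≤a] = -6·4·(8²-4²-3·(8/3)²)/(6·8·100000) = -1/7500 rad
Load 2 — point force P=9 kN at a=6 m (b=L-a=2):
  θ_2 = -Pb(L²-b²-3x²)/(6LEI)  [x≤a] = -9·2·(8²-2²-3·(8/3)²)/(6·8·100000) = -29/200000 rad
Load 3 — applied couple M₀=8 kN·m at a=2 m (b=L-a=6):
  θ_3 = (M₀x²/(2L)-M₀(x-a)+C₁)/EI  [x>a] with C₁=M₀(3b²-L²)/(6L)=22/3 = (8·(8/3)²/(2·8)-8·((8/3)-2)+(22/3))/100000 = 1/18000 rad
Superposition: θ = Σ θ_i = -401/1800000 rad ≈ -0.000223 rad

θ(8/3) = -401/1800000 rad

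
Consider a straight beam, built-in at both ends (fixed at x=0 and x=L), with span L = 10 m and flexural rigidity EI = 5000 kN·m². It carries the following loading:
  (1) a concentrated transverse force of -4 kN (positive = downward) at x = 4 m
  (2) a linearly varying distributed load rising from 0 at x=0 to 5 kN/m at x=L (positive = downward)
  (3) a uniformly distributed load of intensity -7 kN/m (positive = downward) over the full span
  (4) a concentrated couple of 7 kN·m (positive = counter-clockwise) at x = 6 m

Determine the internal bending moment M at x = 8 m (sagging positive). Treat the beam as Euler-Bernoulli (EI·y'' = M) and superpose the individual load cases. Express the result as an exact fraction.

Load 1 — point force P=-4 kN at a=4 m (b=L-a=6):
  M_1 = Pa²(a+3b)(L-x)/L³ - Pa²b/L²  [x>a] = (-4)·4²·(4+3·6)·(10-8)/10³ - (-4)·4²·6/10² = 128/125 kN·m
Load 2 — triangular load w₀=5 kN/m (0→w₀ over full span):
  M_2 = 3w₀Lx/20 - w₀L²/30 - w₀x³/(6L) = 3·5·10·8/20 - 5·10²/30 - 5·8³/(6·10) = 2/3 kN·m
Load 3 — uniform load w=-7 kN/m over full span:
  M_3 = wLx/2 - wL²/12 - wx²/2 = (-7)·10·8/2 - (-7)·10²/12 - (-7)·8²/2 = 7/3 kN·m
Load 4 — applied couple M₀=7 kN·m at a=6 m (b=L-a=4):
  M_4 = R_Ax - M_A - M₀  [x>a] with R_A=126/125, M_A=56/25 = (126/125)·8 - (56/25) - 7 = -147/125 kN·m
Superposition: M = Σ M_i = 356/125 kN·m ≈ 2.848000 kN·m

M(8) = 356/125 kN·m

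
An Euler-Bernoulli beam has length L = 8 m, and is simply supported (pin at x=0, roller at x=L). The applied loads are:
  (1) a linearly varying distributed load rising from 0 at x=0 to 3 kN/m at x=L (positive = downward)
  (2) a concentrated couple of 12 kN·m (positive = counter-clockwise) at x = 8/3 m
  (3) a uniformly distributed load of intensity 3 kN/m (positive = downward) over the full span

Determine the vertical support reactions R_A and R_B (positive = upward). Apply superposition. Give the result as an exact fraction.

R_A = 35/2 kN, R_B = 37/2 kN

Load 1 — triangular load w₀=3 kN/m (0→w₀ over full span):
  R_A = w₀L/6 = 3·8/6 = 4 kN
  R_B = w₀L/3 = 3·8/3 = 8 kN
Load 2 — applied couple M₀=12 kN·m at a=8/3 m (b=L-a=16/3):
  R_A = M₀/L = 12/8 = 3/2 kN
  R_B = -M₀/L = -12/8 = -3/2 kN
Load 3 — uniform load w=3 kN/m over full span:
  R_A = wL/2 = 3·8/2 = 12 kN
  R_B = wL/2 = 3·8/2 = 12 kN
Superposition: R_A = 35/2 kN, R_B = 37/2 kN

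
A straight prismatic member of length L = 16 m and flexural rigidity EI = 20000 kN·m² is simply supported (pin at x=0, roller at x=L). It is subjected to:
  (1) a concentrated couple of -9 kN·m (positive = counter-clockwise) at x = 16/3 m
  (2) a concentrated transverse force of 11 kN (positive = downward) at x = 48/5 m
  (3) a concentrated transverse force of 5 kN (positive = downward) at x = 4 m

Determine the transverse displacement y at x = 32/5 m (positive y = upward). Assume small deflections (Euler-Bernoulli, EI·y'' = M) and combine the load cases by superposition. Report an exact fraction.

y(32/5) = -69337/1171875 m

Load 1 — applied couple M₀=-9 kN·m at a=16/3 m (b=L-a=32/3):
  y_1 = (M₀x³/(6L)-M₀(x-a)²/2+C₁x)/EI  [x>a] with C₁=M₀(3b²-L²)/(6L)=-8 = ((-9)·(32/5)³/(6·16)-(-9)·((32/5)-(16/3))²/2+(-8)·(32/5))/20000 = -276/78125 m
Load 2 — point force P=11 kN at a=48/5 m (b=L-a=32/5):
  y_2 = -Pbx(L²-b²-x²)/(6LEI)  [x≤a] = -11·(32/5)·(32/5)·(16²-(32/5)²-(32/5)²)/(6·16·20000) = -47872/1171875 m
Load 3 — point force P=5 kN at a=4 m (b=L-a=12):
  y_3 = -Pa(L-x)(2Lx-a²-x²)/(6LEI)  [x>a] = -5·4·(16-(32/5))·(2·16·(32/5)-4²-(32/5)²)/(6·16·20000) = -231/15625 m
Superposition: y = Σ y_i = -69337/1171875 m ≈ -0.059168 m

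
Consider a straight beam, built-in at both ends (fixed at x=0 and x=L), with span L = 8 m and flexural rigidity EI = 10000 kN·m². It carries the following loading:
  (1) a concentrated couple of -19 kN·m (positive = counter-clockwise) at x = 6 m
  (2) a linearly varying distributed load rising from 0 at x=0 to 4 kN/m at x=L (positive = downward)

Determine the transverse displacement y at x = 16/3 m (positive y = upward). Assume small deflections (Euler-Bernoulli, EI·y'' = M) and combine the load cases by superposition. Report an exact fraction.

y(16/3) = -497/4556250 m

Load 1 — applied couple M₀=-19 kN·m at a=6 m (b=L-a=2):
  y_1 = (R_Ax³/6 - M_Ax²/2)/EI  [x≤a] with R_A=-171/64, M_A=-95/16 = ((-171/64)·(16/3)³/6 - (-95/16)·(16/3)²/2)/10000 = 19/11250 m
Load 2 — triangular load w₀=4 kN/m (0→w₀ over full span):
  y_2 = -w₀x²(L-x)²(x+2L)/(120LEI) = -4·(16/3)²·(8-(16/3))²·((16/3)+2·8)/(120·8·10000) = -4096/2278125 m
Superposition: y = Σ y_i = -497/4556250 m ≈ -0.000109 m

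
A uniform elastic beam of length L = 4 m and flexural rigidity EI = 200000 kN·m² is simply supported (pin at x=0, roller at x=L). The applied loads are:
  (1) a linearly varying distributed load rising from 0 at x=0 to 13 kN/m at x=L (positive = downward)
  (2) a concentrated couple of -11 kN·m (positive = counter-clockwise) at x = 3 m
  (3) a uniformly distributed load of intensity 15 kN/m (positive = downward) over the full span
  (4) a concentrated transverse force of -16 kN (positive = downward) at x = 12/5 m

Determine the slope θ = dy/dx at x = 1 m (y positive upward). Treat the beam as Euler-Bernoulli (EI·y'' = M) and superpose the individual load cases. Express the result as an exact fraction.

Load 1 — triangular load w₀=13 kN/m (0→w₀ over full span):
  θ_1 = -w₀(7L⁴-30L²x²+15x⁴)/(360LEI) = -13·(7·4⁴-30·4²·1²+15·1⁴)/(360·4·200000) = -17251/288000000 rad
Load 2 — applied couple M₀=-11 kN·m at a=3 m (b=L-a=1):
  θ_2 = (M₀x²/(2L)+C₁)/EI  [x≤a] with C₁=M₀(3b²-L²)/(6L)=143/24 = ((-11)·1²/(2·4)+(143/24))/200000 = 11/480000 rad
Load 3 — uniform load w=15 kN/m over full span:
  θ_3 = -w(L³-6Lx²+4x³)/(24EI) = -15·(4³-6·4·1²+4·1³)/(24·200000) = -11/80000 rad
Load 4 — point force P=-16 kN at a=12/5 m (b=L-a=8/5):
  θ_4 = -Pb(L²-b²-3x²)/(6LEI)  [x≤a] = -(-16)·(8/5)·(4²-(8/5)²-3·1²)/(6·4·200000) = 87/1562500 rad
Superposition: θ = Σ θ_i = -855379/7200000000 rad ≈ -0.000119 rad

θ(1) = -855379/7200000000 rad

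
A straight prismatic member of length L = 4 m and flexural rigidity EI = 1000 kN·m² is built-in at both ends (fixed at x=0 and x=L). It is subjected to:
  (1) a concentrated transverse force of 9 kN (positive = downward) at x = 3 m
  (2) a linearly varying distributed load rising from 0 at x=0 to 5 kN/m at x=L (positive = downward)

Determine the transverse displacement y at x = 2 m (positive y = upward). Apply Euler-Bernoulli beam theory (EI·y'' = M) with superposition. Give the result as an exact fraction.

y(2) = -19/6000 m

Load 1 — point force P=9 kN at a=3 m (b=L-a=1):
  y_1 = -Pb²x²(3aL-(3a+b)x)/(6L³EI)  [x≤a] = -9·1²·2²·(3·3·4-(3·3+1)·2)/(6·4³·1000) = -3/2000 m
Load 2 — triangular load w₀=5 kN/m (0→w₀ over full span):
  y_2 = -w₀x²(L-x)²(x+2L)/(120LEI) = -5·2²·(4-2)²·(2+2·4)/(120·4·1000) = -1/600 m
Superposition: y = Σ y_i = -19/6000 m ≈ -0.003167 m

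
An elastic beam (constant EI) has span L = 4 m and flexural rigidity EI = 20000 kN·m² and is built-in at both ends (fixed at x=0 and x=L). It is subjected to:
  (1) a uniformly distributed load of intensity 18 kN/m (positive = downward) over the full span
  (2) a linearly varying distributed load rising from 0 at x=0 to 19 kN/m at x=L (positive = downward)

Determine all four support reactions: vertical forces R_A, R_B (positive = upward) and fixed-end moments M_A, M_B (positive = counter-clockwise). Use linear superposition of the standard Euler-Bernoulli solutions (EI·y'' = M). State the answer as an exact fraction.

R_A = 237/5 kN, M_A = 512/15 kN·m, R_B = 313/5 kN, M_B = -196/5 kN·m

Load 1 — uniform load w=18 kN/m over full span:
  R_A = wL/2 = 18·4/2 = 36 kN
  M_A = wL²/12 = 18·4²/12 = 24 kN·m
  R_B = wL/2 = 18·4/2 = 36 kN
  M_B = -wL²/12 = -18·4²/12 = -24 kN·m
Load 2 — triangular load w₀=19 kN/m (0→w₀ over full span):
  R_A = 3w₀L/20 = 3·19·4/20 = 57/5 kN
  M_A = w₀L²/30 = 19·4²/30 = 152/15 kN·m
  R_B = 7w₀L/20 = 7·19·4/20 = 133/5 kN
  M_B = -w₀L²/20 = -19·4²/20 = -76/5 kN·m
Superposition: R_A = 237/5 kN, M_A = 512/15 kN·m, R_B = 313/5 kN, M_B = -196/5 kN·m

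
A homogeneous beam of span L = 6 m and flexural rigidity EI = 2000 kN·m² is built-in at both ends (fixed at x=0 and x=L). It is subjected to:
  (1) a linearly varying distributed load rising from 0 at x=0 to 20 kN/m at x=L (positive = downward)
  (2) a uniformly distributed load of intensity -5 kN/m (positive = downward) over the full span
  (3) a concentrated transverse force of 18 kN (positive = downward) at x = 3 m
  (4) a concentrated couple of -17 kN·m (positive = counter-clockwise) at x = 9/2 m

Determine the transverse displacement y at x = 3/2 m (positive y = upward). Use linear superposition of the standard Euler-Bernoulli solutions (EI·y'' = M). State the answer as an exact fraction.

Load 1 — triangular load w₀=20 kN/m (0→w₀ over full span):
  y_1 = -w₀x²(L-x)²(x+2L)/(120LEI) = -20·(3/2)²·(6-(3/2))²·((3/2)+2·6)/(120·6·2000) = -2187/256000 m
Load 2 — uniform load w=-5 kN/m over full span:
  y_2 = -wx²(L-x)²/(24EI) = -(-5)·(3/2)²·(6-(3/2))²/(24·2000) = 243/51200 m
Load 3 — point force P=18 kN at a=3 m (b=L-a=3):
  y_3 = -Pb²x²(3aL-(3a+b)x)/(6L³EI)  [x≤a] = -18·3²·(3/2)²·(3·3·6-(3·3+3)·(3/2))/(6·6³·2000) = -81/16000 m
Load 4 — applied couple M₀=-17 kN·m at a=9/2 m (b=L-a=3/2):
  y_4 = (R_Ax³/6 - M_Ax²/2)/EI  [x≤a] with R_A=-51/16, M_A=-85/16 = ((-51/16)·(3/2)³/6 - (-85/16)·(3/2)²/2)/2000 = 1071/512000 m
Superposition: y = Σ y_i = -693/102400 m ≈ -0.006768 m

y(3/2) = -693/102400 m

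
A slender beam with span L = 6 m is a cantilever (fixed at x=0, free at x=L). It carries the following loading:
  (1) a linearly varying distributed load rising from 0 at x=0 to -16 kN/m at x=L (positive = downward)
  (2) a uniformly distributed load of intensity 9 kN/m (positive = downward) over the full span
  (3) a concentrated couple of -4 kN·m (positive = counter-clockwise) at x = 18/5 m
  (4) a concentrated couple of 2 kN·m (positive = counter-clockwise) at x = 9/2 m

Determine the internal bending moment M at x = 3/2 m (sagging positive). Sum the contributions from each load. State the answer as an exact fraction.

M(3/2) = 227/8 kN·m

Load 1 — triangular load w₀=-16 kN/m (0→w₀ over full span):
  M_1 = w₀Lx/2 - w₀L²/3 - w₀x³/(6L) = (-16)·6·(3/2)/2 - (-16)·6²/3 - (-16)·(3/2)³/(6·6) = 243/2 kN·m
Load 2 — uniform load w=9 kN/m over full span:
  M_2 = -w(L-x)²/2 = -9·(6-(3/2))²/2 = -729/8 kN·m
Load 3 — applied couple M₀=-4 kN·m at a=18/5 m (b=L-a=12/5):
  M_3 = M₀  [x≤a] = (-4) = -4 kN·m
Load 4 — applied couple M₀=2 kN·m at a=9/2 m (b=L-a=3/2):
  M_4 = M₀  [x≤a] = 2 = 2 kN·m
Superposition: M = Σ M_i = 227/8 kN·m ≈ 28.375000 kN·m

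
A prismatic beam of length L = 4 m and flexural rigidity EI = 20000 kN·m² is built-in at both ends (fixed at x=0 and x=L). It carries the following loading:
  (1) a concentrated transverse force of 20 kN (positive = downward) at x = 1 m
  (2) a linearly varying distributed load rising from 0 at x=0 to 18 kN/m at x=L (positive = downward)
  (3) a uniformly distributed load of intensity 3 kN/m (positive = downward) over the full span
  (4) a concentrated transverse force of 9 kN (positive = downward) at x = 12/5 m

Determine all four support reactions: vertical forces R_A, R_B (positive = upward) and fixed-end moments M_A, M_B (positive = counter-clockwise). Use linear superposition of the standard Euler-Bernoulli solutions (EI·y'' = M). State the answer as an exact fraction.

Load 1 — point force P=20 kN at a=1 m (b=L-a=3):
  R_A = Pb²(3a+b)/L³ = 20·3²·(3·1+3)/4³ = 135/8 kN
  M_A = Pab²/L² = 20·1·3²/4² = 45/4 kN·m
  R_B = Pa²(a+3b)/L³ = 20·1²·(1+3·3)/4³ = 25/8 kN
  M_B = -Pa²b/L² = -20·1²·3/4² = -15/4 kN·m
Load 2 — triangular load w₀=18 kN/m (0→w₀ over full span):
  R_A = 3w₀L/20 = 3·18·4/20 = 54/5 kN
  M_A = w₀L²/30 = 18·4²/30 = 48/5 kN·m
  R_B = 7w₀L/20 = 7·18·4/20 = 126/5 kN
  M_B = -w₀L²/20 = -18·4²/20 = -72/5 kN·m
Load 3 — uniform load w=3 kN/m over full span:
  R_A = wL/2 = 3·4/2 = 6 kN
  M_A = wL²/12 = 3·4²/12 = 4 kN·m
  R_B = wL/2 = 3·4/2 = 6 kN
  M_B = -wL²/12 = -3·4²/12 = -4 kN·m
Load 4 — point force P=9 kN at a=12/5 m (b=L-a=8/5):
  R_A = Pb²(3a+b)/L³ = 9·(8/5)²·(3·(12/5)+(8/5))/4³ = 396/125 kN
  M_A = Pab²/L² = 9·(12/5)·(8/5)²/4² = 432/125 kN·m
  R_B = Pa²(a+3b)/L³ = 9·(12/5)²·((12/5)+3·(8/5))/4³ = 729/125 kN
  M_B = -Pa²b/L² = -9·(12/5)²·(8/5)/4² = -648/125 kN·m
Superposition: R_A = 36843/1000 kN, M_A = 14153/500 kN·m, R_B = 40157/1000 kN, M_B = -13667/500 kN·m

R_A = 36843/1000 kN, M_A = 14153/500 kN·m, R_B = 40157/1000 kN, M_B = -13667/500 kN·m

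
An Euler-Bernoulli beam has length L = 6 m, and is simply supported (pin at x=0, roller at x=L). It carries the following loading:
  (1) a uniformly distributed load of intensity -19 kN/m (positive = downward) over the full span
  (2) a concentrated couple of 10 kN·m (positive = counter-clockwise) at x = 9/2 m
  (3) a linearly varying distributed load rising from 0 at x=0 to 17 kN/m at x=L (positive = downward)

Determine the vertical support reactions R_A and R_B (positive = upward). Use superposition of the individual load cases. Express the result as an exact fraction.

R_A = -115/3 kN, R_B = -74/3 kN

Load 1 — uniform load w=-19 kN/m over full span:
  R_A = wL/2 = (-19)·6/2 = -57 kN
  R_B = wL/2 = (-19)·6/2 = -57 kN
Load 2 — applied couple M₀=10 kN·m at a=9/2 m (b=L-a=3/2):
  R_A = M₀/L = 10/6 = 5/3 kN
  R_B = -M₀/L = -10/6 = -5/3 kN
Load 3 — triangular load w₀=17 kN/m (0→w₀ over full span):
  R_A = w₀L/6 = 17·6/6 = 17 kN
  R_B = w₀L/3 = 17·6/3 = 34 kN
Superposition: R_A = -115/3 kN, R_B = -74/3 kN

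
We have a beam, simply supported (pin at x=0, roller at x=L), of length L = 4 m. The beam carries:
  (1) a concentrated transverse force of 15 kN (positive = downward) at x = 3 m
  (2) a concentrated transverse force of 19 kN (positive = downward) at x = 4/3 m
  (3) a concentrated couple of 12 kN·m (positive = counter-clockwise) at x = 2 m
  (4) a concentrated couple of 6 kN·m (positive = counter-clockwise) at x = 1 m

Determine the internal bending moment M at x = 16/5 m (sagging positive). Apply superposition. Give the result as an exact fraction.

Load 1 — point force P=15 kN at a=3 m (b=L-a=1):
  M_1 = Pa(L-x)/L  [x>a] = 15·3·(4-(16/5))/4 = 9 kN·m
Load 2 — point force P=19 kN at a=4/3 m (b=L-a=8/3):
  M_2 = Pa(L-x)/L  [x>a] = 19·(4/3)·(4-(16/5))/4 = 76/15 kN·m
Load 3 — applied couple M₀=12 kN·m at a=2 m (b=L-a=2):
  M_3 = M₀x/L - M₀  [x>a] = 12·(16/5)/4 - 12 = -12/5 kN·m
Load 4 — applied couple M₀=6 kN·m at a=1 m (b=L-a=3):
  M_4 = M₀x/L - M₀  [x>a] = 6·(16/5)/4 - 6 = -6/5 kN·m
Superposition: M = Σ M_i = 157/15 kN·m ≈ 10.466667 kN·m

M(16/5) = 157/15 kN·m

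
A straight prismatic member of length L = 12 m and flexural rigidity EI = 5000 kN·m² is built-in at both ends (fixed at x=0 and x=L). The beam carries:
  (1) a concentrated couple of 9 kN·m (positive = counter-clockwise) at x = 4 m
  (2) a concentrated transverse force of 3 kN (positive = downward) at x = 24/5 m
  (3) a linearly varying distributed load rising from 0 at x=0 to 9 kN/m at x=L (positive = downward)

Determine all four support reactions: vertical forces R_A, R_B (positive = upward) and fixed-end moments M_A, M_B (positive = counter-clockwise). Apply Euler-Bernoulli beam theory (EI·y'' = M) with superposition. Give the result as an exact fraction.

Load 1 — applied couple M₀=9 kN·m at a=4 m (b=L-a=8):
  R_A = 6M₀ab/L³ = 6·9·4·8/12³ = 1 kN
  M_A = M₀b(2a-b)/L² = 9·8·(2·4-8)/12² = 0 kN·m
  R_B = -6M₀ab/L³ = -6·9·4·8/12³ = -1 kN
  M_B = M₀a(2b-a)/L² = 9·4·(2·8-4)/12² = 3 kN·m
Load 2 — point force P=3 kN at a=24/5 m (b=L-a=36/5):
  R_A = Pb²(3a+b)/L³ = 3·(36/5)²·(3·(24/5)+(36/5))/12³ = 243/125 kN
  M_A = Pab²/L² = 3·(24/5)·(36/5)²/12² = 648/125 kN·m
  R_B = Pa²(a+3b)/L³ = 3·(24/5)²·((24/5)+3·(36/5))/12³ = 132/125 kN
  M_B = -Pa²b/L² = -3·(24/5)²·(36/5)/12² = -432/125 kN·m
Load 3 — triangular load w₀=9 kN/m (0→w₀ over full span):
  R_A = 3w₀L/20 = 3·9·12/20 = 81/5 kN
  M_A = w₀L²/30 = 9·12²/30 = 216/5 kN·m
  R_B = 7w₀L/20 = 7·9·12/20 = 189/5 kN
  M_B = -w₀L²/20 = -9·12²/20 = -324/5 kN·m
Superposition: R_A = 2393/125 kN, M_A = 6048/125 kN·m, R_B = 4732/125 kN, M_B = -8157/125 kN·m

R_A = 2393/125 kN, M_A = 6048/125 kN·m, R_B = 4732/125 kN, M_B = -8157/125 kN·m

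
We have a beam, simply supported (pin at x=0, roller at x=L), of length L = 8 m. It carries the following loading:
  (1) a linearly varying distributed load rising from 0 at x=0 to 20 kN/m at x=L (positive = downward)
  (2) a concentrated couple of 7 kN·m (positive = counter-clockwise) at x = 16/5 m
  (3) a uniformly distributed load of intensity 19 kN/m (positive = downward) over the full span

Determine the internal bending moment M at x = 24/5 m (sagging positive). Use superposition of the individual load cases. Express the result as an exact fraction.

M(24/5) = 5626/25 kN·m

Load 1 — triangular load w₀=20 kN/m (0→w₀ over full span):
  M_1 = w₀Lx/6 - w₀x³/(6L) = 20·8·(24/5)/6 - 20·(24/5)³/(6·8) = 2048/25 kN·m
Load 2 — applied couple M₀=7 kN·m at a=16/5 m (b=L-a=24/5):
  M_2 = M₀x/L - M₀  [x>a] = 7·(24/5)/8 - 7 = -14/5 kN·m
Load 3 — uniform load w=19 kN/m over full span:
  M_3 = wx(L-x)/2 = 19·(24/5)·(8-(24/5))/2 = 3648/25 kN·m
Superposition: M = Σ M_i = 5626/25 kN·m ≈ 225.040000 kN·m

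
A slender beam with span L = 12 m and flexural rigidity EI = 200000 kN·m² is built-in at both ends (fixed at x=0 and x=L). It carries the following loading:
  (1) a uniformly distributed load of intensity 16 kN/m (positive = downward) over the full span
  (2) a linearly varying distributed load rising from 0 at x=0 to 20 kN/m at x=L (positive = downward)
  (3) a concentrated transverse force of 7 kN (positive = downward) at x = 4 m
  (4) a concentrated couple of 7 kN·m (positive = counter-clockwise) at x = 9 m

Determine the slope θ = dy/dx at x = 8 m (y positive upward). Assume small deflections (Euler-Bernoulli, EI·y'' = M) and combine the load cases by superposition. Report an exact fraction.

Load 1 — uniform load w=16 kN/m over full span:
  θ_1 = -wx(L-x)(L-2x)/(12EI) = -16·8·(12-8)·(12-2·8)/(12·200000) = 8/9375 rad
Load 2 — triangular load w₀=20 kN/m (0→w₀ over full span):
  θ_2 = -w₀(2x(L-x)(L-2x)(x+2L)+x²(L-x)²)/(120LEI) = -20·(2·8·(12-8)·(12-2·8)·(8+2·12)+8²·(12-8)²)/(120·12·200000) = 14/28125 rad
Load 3 — point force P=7 kN at a=4 m (b=L-a=8):
  θ_3 = Pa²(L-x)(2bL-(3b+a)(L-x))/(2L³EI)  [x>a] = 7·4²·(12-8)·(2·8·12-(3·8+4)·(12-8))/(2·12³·200000) = 7/135000 rad
Load 4 — applied couple M₀=7 kN·m at a=9 m (b=L-a=3):
  θ_4 = (R_Ax²/2 - M_Ax)/EI  [x≤a] with R_A=21/32, M_A=35/16 = ((21/32)·8²/2 - (35/16)·8)/200000 = 7/400000 rad
Superposition: θ = Σ θ_i = 15341/10800000 rad ≈ 0.001420 rad

θ(8) = 15341/10800000 rad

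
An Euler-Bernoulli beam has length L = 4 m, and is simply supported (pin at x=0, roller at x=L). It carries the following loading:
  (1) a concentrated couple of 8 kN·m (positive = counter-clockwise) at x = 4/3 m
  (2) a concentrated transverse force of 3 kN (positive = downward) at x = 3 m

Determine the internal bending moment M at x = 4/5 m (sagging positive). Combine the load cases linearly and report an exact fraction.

Load 1 — applied couple M₀=8 kN·m at a=4/3 m (b=L-a=8/3):
  M_1 = M₀x/L  [x≤a] = 8·(4/5)/4 = 8/5 kN·m
Load 2 — point force P=3 kN at a=3 m (b=L-a=1):
  M_2 = Pbx/L  [x≤a] = 3·1·(4/5)/4 = 3/5 kN·m
Superposition: M = Σ M_i = 11/5 kN·m ≈ 2.200000 kN·m

M(4/5) = 11/5 kN·m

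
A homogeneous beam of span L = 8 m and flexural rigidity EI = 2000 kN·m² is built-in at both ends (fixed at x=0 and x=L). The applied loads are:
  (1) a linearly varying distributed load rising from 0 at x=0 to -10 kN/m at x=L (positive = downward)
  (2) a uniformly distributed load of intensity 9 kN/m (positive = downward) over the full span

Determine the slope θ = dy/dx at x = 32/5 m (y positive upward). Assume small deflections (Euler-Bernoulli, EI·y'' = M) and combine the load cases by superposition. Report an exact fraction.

Load 1 — triangular load w₀=-10 kN/m (0→w₀ over full span):
  θ_1 = -w₀(2x(L-x)(L-2x)(x+2L)+x²(L-x)²)/(120LEI) = -(-10)·(2·(32/5)·(8-(32/5))·(8-2·(32/5))·((32/5)+2·8)+(32/5)²·(8-(32/5))²)/(120·8·2000) = -512/46875 rad
Load 2 — uniform load w=9 kN/m over full span:
  θ_2 = -wx(L-x)(L-2x)/(12EI) = -9·(32/5)·(8-(32/5))·(8-2·(32/5))/(12·2000) = 288/15625 rad
Superposition: θ = Σ θ_i = 352/46875 rad ≈ 0.007509 rad

θ(32/5) = 352/46875 rad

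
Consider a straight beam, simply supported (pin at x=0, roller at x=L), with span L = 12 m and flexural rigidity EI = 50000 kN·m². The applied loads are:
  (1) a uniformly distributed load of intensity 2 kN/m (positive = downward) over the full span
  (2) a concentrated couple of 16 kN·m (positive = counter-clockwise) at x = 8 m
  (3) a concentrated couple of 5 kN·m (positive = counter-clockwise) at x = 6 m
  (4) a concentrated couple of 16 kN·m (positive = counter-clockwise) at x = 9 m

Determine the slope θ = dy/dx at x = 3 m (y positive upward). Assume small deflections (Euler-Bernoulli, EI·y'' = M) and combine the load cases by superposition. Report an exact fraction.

θ(3) = -3239/1200000 rad

Load 1 — uniform load w=2 kN/m over full span:
  θ_1 = -w(L³-6Lx²+4x³)/(24EI) = -2·(12³-6·12·3²+4·3³)/(24·50000) = -99/50000 rad
Load 2 — applied couple M₀=16 kN·m at a=8 m (b=L-a=4):
  θ_2 = (M₀x²/(2L)+C₁)/EI  [x≤a] with C₁=M₀(3b²-L²)/(6L)=-64/3 = (16·3²/(2·12)+(-64/3))/50000 = -23/75000 rad
Load 3 — applied couple M₀=5 kN·m at a=6 m (b=L-a=6):
  θ_3 = (M₀x²/(2L)+C₁)/EI  [x≤a] with C₁=M₀(3b²-L²)/(6L)=-5/2 = (5·3²/(2·12)+(-5/2))/50000 = -1/80000 rad
Load 4 — applied couple M₀=16 kN·m at a=9 m (b=L-a=3):
  θ_4 = (M₀x²/(2L)+C₁)/EI  [x≤a] with C₁=M₀(3b²-L²)/(6L)=-26 = (16·3²/(2·12)+(-26))/50000 = -1/2500 rad
Superposition: θ = Σ θ_i = -3239/1200000 rad ≈ -0.002699 rad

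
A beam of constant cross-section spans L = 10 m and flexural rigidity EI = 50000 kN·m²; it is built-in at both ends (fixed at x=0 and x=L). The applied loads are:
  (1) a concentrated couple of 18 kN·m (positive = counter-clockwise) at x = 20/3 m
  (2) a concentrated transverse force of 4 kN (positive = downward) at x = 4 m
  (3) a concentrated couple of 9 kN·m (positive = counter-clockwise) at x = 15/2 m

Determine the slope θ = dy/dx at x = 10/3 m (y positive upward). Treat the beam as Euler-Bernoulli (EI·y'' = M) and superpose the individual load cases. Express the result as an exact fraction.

θ(10/3) = -913/3000000 rad

Load 1 — applied couple M₀=18 kN·m at a=20/3 m (b=L-a=10/3):
  θ_1 = (R_Ax²/2 - M_Ax)/EI  [x≤a] with R_A=12/5, M_A=6 = ((12/5)·(10/3)²/2 - 6·(10/3))/50000 = -1/7500 rad
Load 2 — point force P=4 kN at a=4 m (b=L-a=6):
  θ_2 = -Pb²x(2aL-(3a+b)x)/(2L³EI)  [x≤a] = -4·6²·(10/3)·(2·4·10-(3·4+6)·(10/3))/(2·10³·50000) = -3/31250 rad
Load 3 — applied couple M₀=9 kN·m at a=15/2 m (b=L-a=5/2):
  θ_3 = (R_Ax²/2 - M_Ax)/EI  [x≤a] with R_A=81/80, M_A=45/16 = ((81/80)·(10/3)²/2 - (45/16)·(10/3))/50000 = -3/40000 rad
Superposition: θ = Σ θ_i = -913/3000000 rad ≈ -0.000304 rad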